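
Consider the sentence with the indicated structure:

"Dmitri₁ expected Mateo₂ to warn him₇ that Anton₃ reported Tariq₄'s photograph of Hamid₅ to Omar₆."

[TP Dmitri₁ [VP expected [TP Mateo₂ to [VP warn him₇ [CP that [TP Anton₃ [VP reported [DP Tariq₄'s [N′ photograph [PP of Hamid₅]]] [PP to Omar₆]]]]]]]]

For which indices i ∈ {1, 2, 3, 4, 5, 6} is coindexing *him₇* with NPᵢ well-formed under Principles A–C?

{1}

*him* is a pronoun, so Principle B applies: it must be free in its binding domain.
Binding domain of *him₇*: the embedded TP, whose subject is Mateo₂.
*Dmitri₁* c-commands the pronoun but from outside its binding domain, and is not c-commanded by it → coindexation permitted.
*Mateo₂* c-commands the pronoun within its binding domain → coindexation would violate Principle B.
*Anton₃*: the pronoun c-commands this R-expression → coindexation would violate Principle C on *Anton₃*.
*Tariq₄*: the pronoun c-commands this R-expression → coindexation would violate Principle C on *Tariq₄*.
*Hamid₅*: the pronoun c-commands this R-expression → coindexation would violate Principle C on *Hamid₅*.
*Omar₆*: the pronoun c-commands this R-expression → coindexation would violate Principle C on *Omar₆*.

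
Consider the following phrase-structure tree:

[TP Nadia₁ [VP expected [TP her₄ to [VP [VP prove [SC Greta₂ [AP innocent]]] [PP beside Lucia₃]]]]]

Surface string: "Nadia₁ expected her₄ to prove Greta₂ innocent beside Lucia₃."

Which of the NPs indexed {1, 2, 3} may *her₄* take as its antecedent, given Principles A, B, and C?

none

*her* is a pronoun, so Principle B applies: it must be free in its binding domain.
Binding domain of *her₄*: the matrix TP, whose subject is Nadia₁.
*Nadia₁* c-commands the pronoun within its binding domain → coindexation would violate Principle B.
*Greta₂*: the pronoun c-commands this R-expression → coindexation would violate Principle C on *Greta₂*.
*Lucia₃*: the pronoun c-commands this R-expression → coindexation would violate Principle C on *Lucia₃*.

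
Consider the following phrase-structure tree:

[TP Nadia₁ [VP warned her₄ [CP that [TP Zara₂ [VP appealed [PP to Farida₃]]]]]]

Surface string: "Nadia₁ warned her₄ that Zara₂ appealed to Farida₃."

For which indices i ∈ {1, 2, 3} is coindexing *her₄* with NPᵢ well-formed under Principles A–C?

*her* is a pronoun, so Principle B applies: it must be free in its binding domain.
Binding domain of *her₄*: the matrix TP, whose subject is Nadia₁.
*Nadia₁* c-commands the pronoun within its binding domain → coindexation would violate Principle B.
*Zara₂*: the pronoun c-commands this R-expression → coindexation would violate Principle C on *Zara₂*.
*Farida₃*: the pronoun c-commands this R-expression → coindexation would violate Principle C on *Farida₃*.

none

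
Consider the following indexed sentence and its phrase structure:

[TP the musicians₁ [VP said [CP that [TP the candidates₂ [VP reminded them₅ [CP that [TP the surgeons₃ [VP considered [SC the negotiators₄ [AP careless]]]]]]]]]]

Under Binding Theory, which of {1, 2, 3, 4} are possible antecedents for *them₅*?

{1}

*them* is a pronoun, so Principle B applies: it must be free in its binding domain.
Binding domain of *them₅*: the embedded TP, whose subject is the candidates₂.
*the musicians₁* c-commands the pronoun but from outside its binding domain, and is not c-commanded by it → coindexation permitted.
*the candidates₂* c-commands the pronoun within its binding domain → coindexation would violate Principle B.
*the surgeons₃*: the pronoun c-commands this R-expression → coindexation would violate Principle C on *the surgeons₃*.
*the negotiators₄*: the pronoun c-commands this R-expression → coindexation would violate Principle C on *the negotiators₄*.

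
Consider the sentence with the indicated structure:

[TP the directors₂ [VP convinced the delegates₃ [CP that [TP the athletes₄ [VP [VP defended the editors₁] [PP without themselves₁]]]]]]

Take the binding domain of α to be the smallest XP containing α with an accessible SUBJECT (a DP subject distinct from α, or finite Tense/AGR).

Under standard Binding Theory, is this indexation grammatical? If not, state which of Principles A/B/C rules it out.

Principle A

The two coindexed NPs are *the editors₁* and *themselves₁*.
*themselves₁* is an anaphor. Principle A requires it to be bound within its binding domain — the embedded TP, whose subject is the athletes₄.
Within that domain it is c-commanded by *the athletes₄*, which does not share its index.
*the editors₁* does not c-command the anaphor at all.
The anaphor is unbound in its domain → Principle A violation.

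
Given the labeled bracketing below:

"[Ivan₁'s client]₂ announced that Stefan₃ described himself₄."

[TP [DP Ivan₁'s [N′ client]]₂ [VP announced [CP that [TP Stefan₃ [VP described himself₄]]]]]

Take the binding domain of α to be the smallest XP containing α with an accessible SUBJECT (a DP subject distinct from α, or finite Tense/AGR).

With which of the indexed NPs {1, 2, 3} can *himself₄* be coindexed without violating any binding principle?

*himself* is an anaphor, so Principle A applies: it must be bound in its binding domain.
Binding domain of *himself₄*: the embedded TP, whose subject is Stefan₃.
*Ivan₁* does not c-command the anaphor → cannot bind it.
*[Ivan₁'s client]₂* c-commands the anaphor but is outside its binding domain → cannot satisfy Principle A.
*Stefan₃* c-commands the anaphor within its binding domain → licit binder.

{3}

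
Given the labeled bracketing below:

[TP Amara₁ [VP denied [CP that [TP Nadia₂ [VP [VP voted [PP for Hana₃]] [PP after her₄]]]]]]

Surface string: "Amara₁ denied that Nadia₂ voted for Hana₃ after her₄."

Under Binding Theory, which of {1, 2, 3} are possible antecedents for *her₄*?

*her* is a pronoun, so Principle B applies: it must be free in its binding domain.
Binding domain of *her₄*: the embedded TP, whose subject is Nadia₂.
*Amara₁* c-commands the pronoun but from outside its binding domain, and is not c-commanded by it → coindexation permitted.
*Nadia₂* c-commands the pronoun within its binding domain → coindexation would violate Principle B.
*Hana₃* and the pronoun do not c-command one another → neither Principle B nor Principle C is at stake; coindexation permitted.

{1, 3}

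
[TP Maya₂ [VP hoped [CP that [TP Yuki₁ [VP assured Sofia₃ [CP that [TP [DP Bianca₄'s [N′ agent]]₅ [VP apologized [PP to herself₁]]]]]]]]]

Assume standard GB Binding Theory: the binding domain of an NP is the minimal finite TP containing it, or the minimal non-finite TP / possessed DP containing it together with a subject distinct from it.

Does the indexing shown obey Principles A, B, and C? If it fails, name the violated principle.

The two coindexed NPs are *Yuki₁* and *herself₁*.
*herself₁* is an anaphor. Principle A requires it to be bound within its binding domain — the embedded TP, whose subject is [Bianca₄'s agent]₅.
Within that domain it is c-commanded by *[Bianca₄'s agent]₅*, which does not share its index.
*Yuki₁* does c-command the anaphor, but from outside its binding domain.
The anaphor is unbound in its domain → Principle A violation.

Principle A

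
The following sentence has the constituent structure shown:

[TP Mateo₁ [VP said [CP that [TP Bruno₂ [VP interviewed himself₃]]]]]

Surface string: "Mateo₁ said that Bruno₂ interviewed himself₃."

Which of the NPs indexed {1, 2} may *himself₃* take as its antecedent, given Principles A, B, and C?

*himself* is an anaphor, so Principle A applies: it must be bound in its binding domain.
Binding domain of *himself₃*: the embedded TP, whose subject is Bruno₂.
*Mateo₁* c-commands the anaphor but is outside its binding domain → cannot satisfy Principle A.
*Bruno₂* c-commands the anaphor within its binding domain → licit binder.

{2}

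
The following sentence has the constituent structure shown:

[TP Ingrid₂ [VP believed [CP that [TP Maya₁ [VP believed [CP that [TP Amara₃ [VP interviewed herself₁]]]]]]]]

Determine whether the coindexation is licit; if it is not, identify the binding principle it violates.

Principle A

The two coindexed NPs are *Maya₁* and *herself₁*.
*herself₁* is an anaphor. Principle A requires it to be bound within its binding domain — the embedded TP, whose subject is Amara₃.
Within that domain it is c-commanded by *Amara₃*, which does not share its index.
*Maya₁* does c-command the anaphor, but from outside its binding domain.
The anaphor is unbound in its domain → Principle A violation.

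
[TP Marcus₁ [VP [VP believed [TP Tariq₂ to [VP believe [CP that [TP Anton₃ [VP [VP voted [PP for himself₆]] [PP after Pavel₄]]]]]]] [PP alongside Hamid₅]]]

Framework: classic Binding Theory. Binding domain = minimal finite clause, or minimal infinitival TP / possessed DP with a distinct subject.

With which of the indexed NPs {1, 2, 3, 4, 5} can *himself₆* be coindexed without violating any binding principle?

*himself* is an anaphor, so Principle A applies: it must be bound in its binding domain.
Binding domain of *himself₆*: the embedded TP, whose subject is Anton₃.
*Marcus₁* c-commands the anaphor but is outside its binding domain → cannot satisfy Principle A.
*Tariq₂* c-commands the anaphor but is outside its binding domain → cannot satisfy Principle A.
*Anton₃* c-commands the anaphor within its binding domain → licit binder.
*Pavel₄* does not c-command the anaphor → cannot bind it.
*Hamid₅* does not c-command the anaphor → cannot bind it.

{3}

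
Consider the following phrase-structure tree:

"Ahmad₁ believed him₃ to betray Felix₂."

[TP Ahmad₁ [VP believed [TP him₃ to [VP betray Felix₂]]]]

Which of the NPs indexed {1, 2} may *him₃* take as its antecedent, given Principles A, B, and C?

*him* is a pronoun, so Principle B applies: it must be free in its binding domain.
Binding domain of *him₃*: the matrix TP, whose subject is Ahmad₁.
*Ahmad₁* c-commands the pronoun within its binding domain → coindexation would violate Principle B.
*Felix₂*: the pronoun c-commands this R-expression → coindexation would violate Principle C on *Felix₂*.

none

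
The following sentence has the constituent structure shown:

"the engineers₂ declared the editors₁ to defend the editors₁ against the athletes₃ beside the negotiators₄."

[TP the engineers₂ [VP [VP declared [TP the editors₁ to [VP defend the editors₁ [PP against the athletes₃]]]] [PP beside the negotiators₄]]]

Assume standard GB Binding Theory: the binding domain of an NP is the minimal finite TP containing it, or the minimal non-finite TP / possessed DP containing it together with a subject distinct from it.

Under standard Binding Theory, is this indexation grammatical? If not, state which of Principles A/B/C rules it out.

Principle C

The two coindexed NPs are *the editors₁* (the higher occurrence) and *the editors₁* (the lower occurrence).
*the editors₁* (the lower occurrence) is an R-expression. Principle C requires it to be free everywhere.
*the editors₁* (the higher occurrence) c-commands it and carries the same index.
The R-expression is bound → Principle C violation.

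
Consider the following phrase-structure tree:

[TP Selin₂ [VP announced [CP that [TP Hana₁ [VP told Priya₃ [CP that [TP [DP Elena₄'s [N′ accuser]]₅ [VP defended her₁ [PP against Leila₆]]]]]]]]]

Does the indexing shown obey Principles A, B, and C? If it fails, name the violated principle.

The two coindexed NPs are *Hana₁* and *her₁*.
*her₁* is a pronoun; its binding domain is the embedded TP, whose subject is [Elena₄'s accuser]₅. Within that domain it is c-commanded only by *[Elena₄'s accuser]₅*, which carries a different index — the pronoun is free locally, so Principle B holds.
*Hana₁* is an R-expression; *her₁* does not c-command it, and no other NP shares its index, so Principle C is satisfied.
All principles are respected.

grammatical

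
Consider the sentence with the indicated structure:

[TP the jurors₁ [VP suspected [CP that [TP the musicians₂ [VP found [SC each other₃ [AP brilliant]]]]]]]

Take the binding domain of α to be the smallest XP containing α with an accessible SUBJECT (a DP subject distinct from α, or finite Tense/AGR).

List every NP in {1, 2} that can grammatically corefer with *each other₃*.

{2}

*each other* is an anaphor, so Principle A applies: it must be bound in its binding domain.
Binding domain of *each other₃*: the embedded TP, whose subject is the musicians₂.
*the jurors₁* c-commands the anaphor but is outside its binding domain → cannot satisfy Principle A.
*the musicians₂* c-commands the anaphor within its binding domain → licit binder.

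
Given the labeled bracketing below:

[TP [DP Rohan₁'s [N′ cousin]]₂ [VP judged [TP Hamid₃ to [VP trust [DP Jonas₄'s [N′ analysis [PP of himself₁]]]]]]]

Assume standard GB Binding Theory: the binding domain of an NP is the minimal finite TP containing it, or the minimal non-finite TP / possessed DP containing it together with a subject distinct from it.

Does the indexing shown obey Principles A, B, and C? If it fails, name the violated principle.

The two coindexed NPs are *Rohan₁* and *himself₁*.
*himself₁* is an anaphor. Principle A requires it to be bound within its binding domain — the possessed DP, whose subject is Jonas₄.
Within that domain it is c-commanded by *Jonas₄*, which does not share its index.
*Rohan₁* does not c-command the anaphor at all.
The anaphor is unbound in its domain → Principle A violation.

Principle A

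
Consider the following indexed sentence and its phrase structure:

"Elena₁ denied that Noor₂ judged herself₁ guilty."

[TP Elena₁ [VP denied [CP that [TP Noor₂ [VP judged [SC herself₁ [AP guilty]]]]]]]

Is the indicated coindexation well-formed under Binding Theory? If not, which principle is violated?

Principle A

The two coindexed NPs are *Elena₁* and *herself₁*.
*herself₁* is an anaphor. Principle A requires it to be bound within its binding domain — the embedded TP, whose subject is Noor₂.
Within that domain it is c-commanded by *Noor₂*, which does not share its index.
*Elena₁* does c-command the anaphor, but from outside its binding domain.
The anaphor is unbound in its domain → Principle A violation.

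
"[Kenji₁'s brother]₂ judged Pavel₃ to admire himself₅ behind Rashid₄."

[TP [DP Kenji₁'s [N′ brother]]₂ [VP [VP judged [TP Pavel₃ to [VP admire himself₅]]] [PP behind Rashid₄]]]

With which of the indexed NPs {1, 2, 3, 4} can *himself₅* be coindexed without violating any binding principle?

*himself* is an anaphor, so Principle A applies: it must be bound in its binding domain.
Binding domain of *himself₅*: the embedded TP, whose subject is Pavel₃.
*Kenji₁* does not c-command the anaphor → cannot bind it.
*[Kenji₁'s brother]₂* c-commands the anaphor but is outside its binding domain → cannot satisfy Principle A.
*Pavel₃* c-commands the anaphor within its binding domain → licit binder.
*Rashid₄* does not c-command the anaphor → cannot bind it.

{3}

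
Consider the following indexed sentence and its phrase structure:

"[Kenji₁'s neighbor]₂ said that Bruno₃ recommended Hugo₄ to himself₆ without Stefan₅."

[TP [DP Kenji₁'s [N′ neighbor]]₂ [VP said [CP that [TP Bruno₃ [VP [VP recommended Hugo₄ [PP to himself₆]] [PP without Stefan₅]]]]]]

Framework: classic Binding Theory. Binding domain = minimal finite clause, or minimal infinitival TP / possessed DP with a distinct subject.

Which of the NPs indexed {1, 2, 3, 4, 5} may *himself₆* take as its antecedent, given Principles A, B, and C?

*himself* is an anaphor, so Principle A applies: it must be bound in its binding domain.
Binding domain of *himself₆*: the embedded TP, whose subject is Bruno₃.
*Kenji₁* does not c-command the anaphor → cannot bind it.
*[Kenji₁'s neighbor]₂* c-commands the anaphor but is outside its binding domain → cannot satisfy Principle A.
*Bruno₃* c-commands the anaphor within its binding domain → licit binder.
*Hugo₄* c-commands the anaphor within its binding domain → licit binder.
*Stefan₅* does not c-command the anaphor → cannot bind it.

{3, 4}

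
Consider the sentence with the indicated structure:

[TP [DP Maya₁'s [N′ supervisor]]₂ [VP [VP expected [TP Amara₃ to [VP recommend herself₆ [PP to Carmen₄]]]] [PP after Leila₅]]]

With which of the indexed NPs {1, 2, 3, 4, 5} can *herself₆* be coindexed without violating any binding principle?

*herself* is an anaphor, so Principle A applies: it must be bound in its binding domain.
Binding domain of *herself₆*: the embedded TP, whose subject is Amara₃.
*Maya₁* does not c-command the anaphor → cannot bind it.
*[Maya₁'s supervisor]₂* c-commands the anaphor but is outside its binding domain → cannot satisfy Principle A.
*Amara₃* c-commands the anaphor within its binding domain → licit binder.
*Carmen₄* does not c-command the anaphor → cannot bind it.
*Leila₅* does not c-command the anaphor → cannot bind it.

{3}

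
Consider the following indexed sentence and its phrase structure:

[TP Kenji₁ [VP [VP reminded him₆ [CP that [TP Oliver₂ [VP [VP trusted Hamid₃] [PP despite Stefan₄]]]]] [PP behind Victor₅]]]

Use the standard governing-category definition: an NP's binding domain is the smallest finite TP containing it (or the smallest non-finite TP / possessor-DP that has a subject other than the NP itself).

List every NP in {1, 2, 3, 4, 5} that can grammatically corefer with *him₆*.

{5}

*him* is a pronoun, so Principle B applies: it must be free in its binding domain.
Binding domain of *him₆*: the matrix TP, whose subject is Kenji₁.
*Kenji₁* c-commands the pronoun within its binding domain → coindexation would violate Principle B.
*Oliver₂*: the pronoun c-commands this R-expression → coindexation would violate Principle C on *Oliver₂*.
*Hamid₃*: the pronoun c-commands this R-expression → coindexation would violate Principle C on *Hamid₃*.
*Stefan₄*: the pronoun c-commands this R-expression → coindexation would violate Principle C on *Stefan₄*.
*Victor₅* and the pronoun do not c-command one another → neither Principle B nor Principle C is at stake; coindexation permitted.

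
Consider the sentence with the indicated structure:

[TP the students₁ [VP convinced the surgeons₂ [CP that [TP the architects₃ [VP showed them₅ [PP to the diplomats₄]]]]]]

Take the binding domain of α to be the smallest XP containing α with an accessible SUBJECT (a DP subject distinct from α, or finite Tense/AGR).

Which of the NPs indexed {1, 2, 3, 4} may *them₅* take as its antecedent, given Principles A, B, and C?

{1, 2}

*them* is a pronoun, so Principle B applies: it must be free in its binding domain.
Binding domain of *them₅*: the embedded TP, whose subject is the architects₃.
*the students₁* c-commands the pronoun but from outside its binding domain, and is not c-commanded by it → coindexation permitted.
*the surgeons₂* c-commands the pronoun but from outside its binding domain, and is not c-commanded by it → coindexation permitted.
*the architects₃* c-commands the pronoun within its binding domain → coindexation would violate Principle B.
*the diplomats₄*: the pronoun c-commands this R-expression → coindexation would violate Principle C on *the diplomats₄*.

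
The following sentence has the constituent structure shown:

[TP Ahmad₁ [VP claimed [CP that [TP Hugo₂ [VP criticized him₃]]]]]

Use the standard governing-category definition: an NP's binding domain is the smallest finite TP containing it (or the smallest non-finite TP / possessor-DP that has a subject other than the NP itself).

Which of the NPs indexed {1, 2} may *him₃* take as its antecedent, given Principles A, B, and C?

*him* is a pronoun, so Principle B applies: it must be free in its binding domain.
Binding domain of *him₃*: the embedded TP, whose subject is Hugo₂.
*Ahmad₁* c-commands the pronoun but from outside its binding domain, and is not c-commanded by it → coindexation permitted.
*Hugo₂* c-commands the pronoun within its binding domain → coindexation would violate Principle B.

{1}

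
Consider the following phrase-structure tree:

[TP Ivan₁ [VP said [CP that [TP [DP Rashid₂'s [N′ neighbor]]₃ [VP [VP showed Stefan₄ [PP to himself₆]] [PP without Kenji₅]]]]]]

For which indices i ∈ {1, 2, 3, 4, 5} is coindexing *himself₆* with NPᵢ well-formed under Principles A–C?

{3, 4}

*himself* is an anaphor, so Principle A applies: it must be bound in its binding domain.
Binding domain of *himself₆*: the embedded TP, whose subject is [Rashid₂'s neighbor]₃.
*Ivan₁* c-commands the anaphor but is outside its binding domain → cannot satisfy Principle A.
*Rashid₂* does not c-command the anaphor → cannot bind it.
*[Rashid₂'s neighbor]₃* c-commands the anaphor within its binding domain → licit binder.
*Stefan₄* c-commands the anaphor within its binding domain → licit binder.
*Kenji₅* does not c-command the anaphor → cannot bind it.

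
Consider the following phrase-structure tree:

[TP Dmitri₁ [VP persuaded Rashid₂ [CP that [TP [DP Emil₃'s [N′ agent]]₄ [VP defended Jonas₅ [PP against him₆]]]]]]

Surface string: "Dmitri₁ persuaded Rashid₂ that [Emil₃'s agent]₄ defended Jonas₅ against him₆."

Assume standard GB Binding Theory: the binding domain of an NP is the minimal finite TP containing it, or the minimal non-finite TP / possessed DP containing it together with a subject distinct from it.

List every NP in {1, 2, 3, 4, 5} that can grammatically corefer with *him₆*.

*him* is a pronoun, so Principle B applies: it must be free in its binding domain.
Binding domain of *him₆*: the embedded TP, whose subject is [Emil₃'s agent]₄.
*Dmitri₁* c-commands the pronoun but from outside its binding domain, and is not c-commanded by it → coindexation permitted.
*Rashid₂* c-commands the pronoun but from outside its binding domain, and is not c-commanded by it → coindexation permitted.
*Emil₃* and the pronoun do not c-command one another → neither Principle B nor Principle C is at stake; coindexation permitted.
*[Emil₃'s agent]₄* c-commands the pronoun within its binding domain → coindexation would violate Principle B.
*Jonas₅* c-commands the pronoun within its binding domain → coindexation would violate Principle B.

{1, 2, 3}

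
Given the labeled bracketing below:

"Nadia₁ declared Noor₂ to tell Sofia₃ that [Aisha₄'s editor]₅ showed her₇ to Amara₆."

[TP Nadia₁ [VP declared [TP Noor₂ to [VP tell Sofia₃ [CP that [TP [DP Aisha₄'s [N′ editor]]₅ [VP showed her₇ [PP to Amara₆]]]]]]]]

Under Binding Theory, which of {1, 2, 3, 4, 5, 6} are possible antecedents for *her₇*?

{1, 2, 3, 4}

*her* is a pronoun, so Principle B applies: it must be free in its binding domain.
Binding domain of *her₇*: the embedded TP, whose subject is [Aisha₄'s editor]₅.
*Nadia₁* c-commands the pronoun but from outside its binding domain, and is not c-commanded by it → coindexation permitted.
*Noor₂* c-commands the pronoun but from outside its binding domain, and is not c-commanded by it → coindexation permitted.
*Sofia₃* c-commands the pronoun but from outside its binding domain, and is not c-commanded by it → coindexation permitted.
*Aisha₄* and the pronoun do not c-command one another → neither Principle B nor Principle C is at stake; coindexation permitted.
*[Aisha₄'s editor]₅* c-commands the pronoun within its binding domain → coindexation would violate Principle B.
*Amara₆*: the pronoun c-commands this R-expression → coindexation would violate Principle C on *Amara₆*.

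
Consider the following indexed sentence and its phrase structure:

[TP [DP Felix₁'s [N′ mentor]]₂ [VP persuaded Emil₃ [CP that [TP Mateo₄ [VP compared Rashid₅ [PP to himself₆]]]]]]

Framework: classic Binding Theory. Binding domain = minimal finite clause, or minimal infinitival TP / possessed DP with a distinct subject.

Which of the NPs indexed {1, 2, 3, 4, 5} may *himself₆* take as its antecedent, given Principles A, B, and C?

{4, 5}

*himself* is an anaphor, so Principle A applies: it must be bound in its binding domain.
Binding domain of *himself₆*: the embedded TP, whose subject is Mateo₄.
*Felix₁* does not c-command the anaphor → cannot bind it.
*[Felix₁'s mentor]₂* c-commands the anaphor but is outside its binding domain → cannot satisfy Principle A.
*Emil₃* c-commands the anaphor but is outside its binding domain → cannot satisfy Principle A.
*Mateo₄* c-commands the anaphor within its binding domain → licit binder.
*Rashid₅* c-commands the anaphor within its binding domain → licit binder.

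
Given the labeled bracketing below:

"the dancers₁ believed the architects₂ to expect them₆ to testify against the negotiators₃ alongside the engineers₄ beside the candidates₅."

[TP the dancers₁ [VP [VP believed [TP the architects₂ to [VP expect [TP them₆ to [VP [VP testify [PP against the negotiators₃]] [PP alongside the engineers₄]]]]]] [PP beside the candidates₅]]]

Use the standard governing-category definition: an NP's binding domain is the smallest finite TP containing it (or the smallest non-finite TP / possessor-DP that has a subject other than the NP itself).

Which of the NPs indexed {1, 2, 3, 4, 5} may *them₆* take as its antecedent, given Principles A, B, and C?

{1, 5}

*them* is a pronoun, so Principle B applies: it must be free in its binding domain.
Binding domain of *them₆*: the embedded TP, whose subject is the architects₂.
*the dancers₁* c-commands the pronoun but from outside its binding domain, and is not c-commanded by it → coindexation permitted.
*the architects₂* c-commands the pronoun within its binding domain → coindexation would violate Principle B.
*the negotiators₃*: the pronoun c-commands this R-expression → coindexation would violate Principle C on *the negotiators₃*.
*the engineers₄*: the pronoun c-commands this R-expression → coindexation would violate Principle C on *the engineers₄*.
*the candidates₅* and the pronoun do not c-command one another → neither Principle B nor Principle C is at stake; coindexation permitted.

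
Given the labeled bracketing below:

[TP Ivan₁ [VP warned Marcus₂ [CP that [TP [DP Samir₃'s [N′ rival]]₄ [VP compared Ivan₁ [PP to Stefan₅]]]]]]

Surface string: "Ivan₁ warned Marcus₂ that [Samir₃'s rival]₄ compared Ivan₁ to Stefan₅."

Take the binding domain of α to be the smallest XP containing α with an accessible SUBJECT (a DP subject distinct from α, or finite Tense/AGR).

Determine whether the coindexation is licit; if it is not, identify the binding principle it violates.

Principle C

The two coindexed NPs are *Ivan₁* (the lower occurrence) and *Ivan₁* (the higher occurrence).
*Ivan₁* (the lower occurrence) is an R-expression. Principle C requires it to be free everywhere.
*Ivan₁* (the higher occurrence) c-commands it and carries the same index.
The R-expression is bound → Principle C violation.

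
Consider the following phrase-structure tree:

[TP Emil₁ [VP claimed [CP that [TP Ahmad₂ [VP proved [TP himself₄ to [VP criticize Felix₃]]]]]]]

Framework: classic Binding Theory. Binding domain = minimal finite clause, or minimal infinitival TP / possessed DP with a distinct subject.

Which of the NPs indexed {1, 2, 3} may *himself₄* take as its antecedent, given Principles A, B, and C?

*himself* is an anaphor, so Principle A applies: it must be bound in its binding domain.
Binding domain of *himself₄*: the embedded TP, whose subject is Ahmad₂.
*Emil₁* c-commands the anaphor but is outside its binding domain → cannot satisfy Principle A.
*Ahmad₂* c-commands the anaphor within its binding domain → licit binder.
*Felix₃* does not c-command the anaphor → cannot bind it.

{2}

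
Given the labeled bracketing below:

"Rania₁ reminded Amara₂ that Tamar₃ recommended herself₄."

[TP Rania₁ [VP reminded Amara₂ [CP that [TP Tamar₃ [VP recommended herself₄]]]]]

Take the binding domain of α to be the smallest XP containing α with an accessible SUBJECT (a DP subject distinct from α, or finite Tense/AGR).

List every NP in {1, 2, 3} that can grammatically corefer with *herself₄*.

{3}

*herself* is an anaphor, so Principle A applies: it must be bound in its binding domain.
Binding domain of *herself₄*: the embedded TP, whose subject is Tamar₃.
*Rania₁* c-commands the anaphor but is outside its binding domain → cannot satisfy Principle A.
*Amara₂* c-commands the anaphor but is outside its binding domain → cannot satisfy Principle A.
*Tamar₃* c-commands the anaphor within its binding domain → licit binder.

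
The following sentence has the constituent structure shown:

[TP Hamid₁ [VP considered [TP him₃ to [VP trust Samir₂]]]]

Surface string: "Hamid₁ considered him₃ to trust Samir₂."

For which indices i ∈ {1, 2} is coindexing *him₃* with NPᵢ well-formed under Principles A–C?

none

*him* is a pronoun, so Principle B applies: it must be free in its binding domain.
Binding domain of *him₃*: the matrix TP, whose subject is Hamid₁.
*Hamid₁* c-commands the pronoun within its binding domain → coindexation would violate Principle B.
*Samir₂*: the pronoun c-commands this R-expression → coindexation would violate Principle C on *Samir₂*.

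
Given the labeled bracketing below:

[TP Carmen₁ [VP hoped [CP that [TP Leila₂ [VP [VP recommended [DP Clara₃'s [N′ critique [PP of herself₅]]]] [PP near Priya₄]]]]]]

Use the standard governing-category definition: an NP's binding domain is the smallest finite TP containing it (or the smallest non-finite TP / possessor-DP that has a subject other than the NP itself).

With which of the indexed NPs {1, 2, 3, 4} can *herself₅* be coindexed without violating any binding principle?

{3}

*herself* is an anaphor, so Principle A applies: it must be bound in its binding domain.
Binding domain of *herself₅*: the possessed DP, whose subject is Clara₃.
*Carmen₁* c-commands the anaphor but is outside its binding domain → cannot satisfy Principle A.
*Leila₂* c-commands the anaphor but is outside its binding domain → cannot satisfy Principle A.
*Clara₃* c-commands the anaphor within its binding domain → licit binder.
*Priya₄* does not c-command the anaphor → cannot bind it.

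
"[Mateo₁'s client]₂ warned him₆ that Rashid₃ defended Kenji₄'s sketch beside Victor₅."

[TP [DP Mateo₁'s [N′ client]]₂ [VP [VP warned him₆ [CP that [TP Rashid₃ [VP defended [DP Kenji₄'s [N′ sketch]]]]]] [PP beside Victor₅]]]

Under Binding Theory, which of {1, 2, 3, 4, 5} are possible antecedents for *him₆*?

{1, 5}

*him* is a pronoun, so Principle B applies: it must be free in its binding domain.
Binding domain of *him₆*: the matrix TP, whose subject is [Mateo₁'s client]₂.
*Mateo₁* and the pronoun do not c-command one another → neither Principle B nor Principle C is at stake; coindexation permitted.
*[Mateo₁'s client]₂* c-commands the pronoun within its binding domain → coindexation would violate Principle B.
*Rashid₃*: the pronoun c-commands this R-expression → coindexation would violate Principle C on *Rashid₃*.
*Kenji₄*: the pronoun c-commands this R-expression → coindexation would violate Principle C on *Kenji₄*.
*Victor₅* and the pronoun do not c-command one another → neither Principle B nor Principle C is at stake; coindexation permitted.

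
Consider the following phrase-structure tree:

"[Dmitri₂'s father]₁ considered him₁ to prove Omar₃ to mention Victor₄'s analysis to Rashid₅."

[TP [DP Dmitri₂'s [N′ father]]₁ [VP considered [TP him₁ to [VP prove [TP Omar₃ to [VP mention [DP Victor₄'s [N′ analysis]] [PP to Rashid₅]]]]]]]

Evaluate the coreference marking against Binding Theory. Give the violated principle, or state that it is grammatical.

The two coindexed NPs are *[Dmitri₂'s father]₁* and *him₁*.
*him₁* is a pronoun. Its binding domain is the matrix TP, whose subject is [Dmitri₂'s father]₁.
*[Dmitri₂'s father]₁* c-commands it within that domain and carries the same index.
The pronoun is locally bound → Principle B violation.

Principle B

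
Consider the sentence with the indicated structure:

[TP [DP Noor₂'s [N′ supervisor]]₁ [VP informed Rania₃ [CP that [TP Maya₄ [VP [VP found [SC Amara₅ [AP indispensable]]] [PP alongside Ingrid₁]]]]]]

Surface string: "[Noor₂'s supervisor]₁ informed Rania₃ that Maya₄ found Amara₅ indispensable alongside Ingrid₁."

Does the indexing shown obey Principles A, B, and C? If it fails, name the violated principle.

Principle C

The two coindexed NPs are *[Noor₂'s supervisor]₁* and *Ingrid₁*.
*Ingrid₁* is an R-expression. Principle C requires it to be free everywhere.
*[Noor₂'s supervisor]₁* c-commands it and carries the same index.
The R-expression is bound → Principle C violation.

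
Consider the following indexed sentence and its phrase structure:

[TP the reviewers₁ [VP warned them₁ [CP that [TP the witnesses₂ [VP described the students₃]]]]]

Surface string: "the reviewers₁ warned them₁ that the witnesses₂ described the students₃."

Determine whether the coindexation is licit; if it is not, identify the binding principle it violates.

Principle B

The two coindexed NPs are *the reviewers₁* and *them₁*.
*them₁* is a pronoun. Its binding domain is the matrix TP, whose subject is the reviewers₁.
*the reviewers₁* c-commands it within that domain and carries the same index.
The pronoun is locally bound → Principle B violation.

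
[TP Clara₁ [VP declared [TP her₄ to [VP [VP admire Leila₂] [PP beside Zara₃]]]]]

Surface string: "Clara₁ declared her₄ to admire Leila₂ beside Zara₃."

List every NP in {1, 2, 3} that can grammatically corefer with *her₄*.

none

*her* is a pronoun, so Principle B applies: it must be free in its binding domain.
Binding domain of *her₄*: the matrix TP, whose subject is Clara₁.
*Clara₁* c-commands the pronoun within its binding domain → coindexation would violate Principle B.
*Leila₂*: the pronoun c-commands this R-expression → coindexation would violate Principle C on *Leila₂*.
*Zara₃*: the pronoun c-commands this R-expression → coindexation would violate Principle C on *Zara₃*.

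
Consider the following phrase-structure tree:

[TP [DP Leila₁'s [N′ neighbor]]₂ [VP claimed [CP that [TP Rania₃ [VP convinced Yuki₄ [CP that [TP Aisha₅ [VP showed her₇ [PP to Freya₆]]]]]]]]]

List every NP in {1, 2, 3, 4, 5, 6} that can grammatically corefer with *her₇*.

{1, 2, 3, 4}

*her* is a pronoun, so Principle B applies: it must be free in its binding domain.
Binding domain of *her₇*: the embedded TP, whose subject is Aisha₅.
*Leila₁* and the pronoun do not c-command one another → neither Principle B nor Principle C is at stake; coindexation permitted.
*[Leila₁'s neighbor]₂* c-commands the pronoun but from outside its binding domain, and is not c-commanded by it → coindexation permitted.
*Rania₃* c-commands the pronoun but from outside its binding domain, and is not c-commanded by it → coindexation permitted.
*Yuki₄* c-commands the pronoun but from outside its binding domain, and is not c-commanded by it → coindexation permitted.
*Aisha₅* c-commands the pronoun within its binding domain → coindexation would violate Principle B.
*Freya₆*: the pronoun c-commands this R-expression → coindexation would violate Principle C on *Freya₆*.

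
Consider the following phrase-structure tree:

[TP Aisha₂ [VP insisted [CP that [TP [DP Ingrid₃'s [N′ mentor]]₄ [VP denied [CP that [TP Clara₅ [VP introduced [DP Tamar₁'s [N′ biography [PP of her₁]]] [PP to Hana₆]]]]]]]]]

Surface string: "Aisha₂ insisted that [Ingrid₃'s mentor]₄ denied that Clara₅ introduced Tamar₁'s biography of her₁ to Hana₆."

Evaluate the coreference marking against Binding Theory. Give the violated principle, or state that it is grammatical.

The two coindexed NPs are *Tamar₁* and *her₁*.
*her₁* is a pronoun. Its binding domain is the possessed DP, whose subject is Tamar₁.
*Tamar₁* c-commands it within that domain and carries the same index.
The pronoun is locally bound → Principle B violation.

Principle B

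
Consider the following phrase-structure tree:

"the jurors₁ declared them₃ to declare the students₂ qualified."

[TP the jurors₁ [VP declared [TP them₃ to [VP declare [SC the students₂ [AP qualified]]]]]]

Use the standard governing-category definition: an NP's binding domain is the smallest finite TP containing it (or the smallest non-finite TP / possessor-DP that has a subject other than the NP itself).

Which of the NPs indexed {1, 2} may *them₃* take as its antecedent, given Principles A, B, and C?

*them* is a pronoun, so Principle B applies: it must be free in its binding domain.
Binding domain of *them₃*: the matrix TP, whose subject is the jurors₁.
*the jurors₁* c-commands the pronoun within its binding domain → coindexation would violate Principle B.
*the students₂*: the pronoun c-commands this R-expression → coindexation would violate Principle C on *the students₂*.

none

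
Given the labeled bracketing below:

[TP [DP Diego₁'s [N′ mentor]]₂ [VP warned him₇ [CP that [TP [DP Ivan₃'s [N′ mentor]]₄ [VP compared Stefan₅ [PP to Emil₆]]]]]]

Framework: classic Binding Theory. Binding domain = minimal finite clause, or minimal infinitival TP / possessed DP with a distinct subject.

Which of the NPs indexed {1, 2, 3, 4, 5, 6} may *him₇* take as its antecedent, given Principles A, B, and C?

*him* is a pronoun, so Principle B applies: it must be free in its binding domain.
Binding domain of *him₇*: the matrix TP, whose subject is [Diego₁'s mentor]₂.
*Diego₁* and the pronoun do not c-command one another → neither Principle B nor Principle C is at stake; coindexation permitted.
*[Diego₁'s mentor]₂* c-commands the pronoun within its binding domain → coindexation would violate Principle B.
*Ivan₃*: the pronoun c-commands this R-expression → coindexation would violate Principle C on *Ivan₃*.
*[Ivan₃'s mentor]₄*: the pronoun c-commands this R-expression → coindexation would violate Principle C on *[Ivan₃'s mentor]₄*.
*Stefan₅*: the pronoun c-commands this R-expression → coindexation would violate Principle C on *Stefan₅*.
*Emil₆*: the pronoun c-commands this R-expression → coindexation would violate Principle C on *Emil₆*.

{1}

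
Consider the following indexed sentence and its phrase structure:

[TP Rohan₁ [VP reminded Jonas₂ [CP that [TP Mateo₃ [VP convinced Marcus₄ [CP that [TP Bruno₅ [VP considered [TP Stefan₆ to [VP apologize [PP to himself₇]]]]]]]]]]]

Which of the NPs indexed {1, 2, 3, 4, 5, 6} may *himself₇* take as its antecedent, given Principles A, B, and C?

{6}

*himself* is an anaphor, so Principle A applies: it must be bound in its binding domain.
Binding domain of *himself₇*: the embedded TP, whose subject is Stefan₆.
*Rohan₁* c-commands the anaphor but is outside its binding domain → cannot satisfy Principle A.
*Jonas₂* c-commands the anaphor but is outside its binding domain → cannot satisfy Principle A.
*Mateo₃* c-commands the anaphor but is outside its binding domain → cannot satisfy Principle A.
*Marcus₄* c-commands the anaphor but is outside its binding domain → cannot satisfy Principle A.
*Bruno₅* c-commands the anaphor but is outside its binding domain → cannot satisfy Principle A.
*Stefan₆* c-commands the anaphor within its binding domain → licit binder.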